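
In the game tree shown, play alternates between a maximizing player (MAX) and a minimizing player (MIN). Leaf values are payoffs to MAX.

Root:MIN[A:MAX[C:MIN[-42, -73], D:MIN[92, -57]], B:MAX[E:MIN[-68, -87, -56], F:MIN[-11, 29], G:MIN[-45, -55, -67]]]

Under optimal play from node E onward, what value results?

E (MIN): min(-68, -87, -56) = -87

-87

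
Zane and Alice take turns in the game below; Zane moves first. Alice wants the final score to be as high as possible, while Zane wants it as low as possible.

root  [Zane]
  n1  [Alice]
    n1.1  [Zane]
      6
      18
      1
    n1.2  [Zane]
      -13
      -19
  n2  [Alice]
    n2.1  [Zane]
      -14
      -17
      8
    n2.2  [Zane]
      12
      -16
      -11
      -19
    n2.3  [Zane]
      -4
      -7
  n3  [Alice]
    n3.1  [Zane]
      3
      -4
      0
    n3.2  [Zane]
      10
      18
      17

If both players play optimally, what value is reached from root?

-7

n1.1 (Zane): min(6, 18, 1) = 1
n1.2 (Zane): min(-13, -19) = -19
n1 (Alice): max(1, -19) = 1
n2.1 (Zane): min(-14, -17, 8) = -17
n2.2 (Zane): min(12, -16, -11, -19) = -19
n2.3 (Zane): min(-4, -7) = -7
n2 (Alice): max(-17, -19, -7) = -7
n3.1 (Zane): min(3, -4, 0) = -4
n3.2 (Zane): min(10, 18, 17) = 10
n3 (Alice): max(-4, 10) = 10
root (Zane): min(1, -7, 10) = -7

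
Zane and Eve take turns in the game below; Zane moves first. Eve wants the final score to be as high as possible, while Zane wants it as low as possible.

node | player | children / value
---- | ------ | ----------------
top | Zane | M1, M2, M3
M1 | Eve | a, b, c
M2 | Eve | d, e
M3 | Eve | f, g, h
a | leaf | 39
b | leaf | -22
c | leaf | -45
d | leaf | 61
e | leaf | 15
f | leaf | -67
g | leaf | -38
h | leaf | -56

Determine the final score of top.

-38

M1 (Eve): max(39, -22, -45) = 39
M2 (Eve): max(61, 15) = 61
M3 (Eve): max(-67, -38, -56) = -38
top (Zane): min(39, 61, -38) = -38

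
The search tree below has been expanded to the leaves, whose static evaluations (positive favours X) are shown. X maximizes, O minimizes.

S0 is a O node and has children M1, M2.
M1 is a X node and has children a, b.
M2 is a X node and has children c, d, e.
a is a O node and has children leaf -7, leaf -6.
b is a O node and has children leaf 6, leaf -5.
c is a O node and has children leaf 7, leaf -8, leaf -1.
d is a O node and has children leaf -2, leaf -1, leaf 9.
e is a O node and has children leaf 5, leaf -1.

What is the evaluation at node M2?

-1

c (O): min(7, -8, -1) = -8
d (O): min(-2, -1, 9) = -2
e (O): min(5, -1) = -1
M2 (X): max(-8, -2, -1) = -1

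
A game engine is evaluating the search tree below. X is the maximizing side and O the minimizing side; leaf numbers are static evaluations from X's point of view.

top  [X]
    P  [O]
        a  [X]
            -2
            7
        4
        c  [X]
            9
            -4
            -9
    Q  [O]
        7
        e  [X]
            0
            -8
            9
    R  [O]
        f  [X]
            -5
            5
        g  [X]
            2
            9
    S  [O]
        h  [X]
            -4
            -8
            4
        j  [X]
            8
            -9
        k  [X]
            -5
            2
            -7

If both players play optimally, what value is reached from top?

a (X): max(-2, 7) = 7
c (X): max(9, -4, -9) = 9
P (O): min(7, 4, 9) = 4
e (X): max(0, -8, 9) = 9
Q (O): min(7, 9) = 7
f (X): max(-5, 5) = 5
g (X): max(2, 9) = 9
R (O): min(5, 9) = 5
h (X): max(-4, -8, 4) = 4
j (X): max(8, -9) = 8
k (X): max(-5, 2, -7) = 2
S (O): min(4, 8, 2) = 2
top (X): max(4, 7, 5, 2) = 7

7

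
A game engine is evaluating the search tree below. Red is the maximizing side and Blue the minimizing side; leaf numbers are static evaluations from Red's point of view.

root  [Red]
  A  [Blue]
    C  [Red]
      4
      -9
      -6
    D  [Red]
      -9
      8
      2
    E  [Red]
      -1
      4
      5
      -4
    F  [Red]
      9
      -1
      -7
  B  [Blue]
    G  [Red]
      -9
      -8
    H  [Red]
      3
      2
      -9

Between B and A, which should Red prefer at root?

G (Red): max(-9, -8) = -8
H (Red): max(3, 2, -9) = 3
B (Blue): min(-8, 3) = -8
C (Red): max(4, -9, -6) = 4
D (Red): max(-9, 8, 2) = 8
E (Red): max(-1, 4, 5, -4) = 5
F (Red): max(9, -1, -7) = 9
A (Blue): min(4, 8, 5, 9) = 4
Red prefers the higher value; B=-8, A=4. A is better since 4 > -8.

A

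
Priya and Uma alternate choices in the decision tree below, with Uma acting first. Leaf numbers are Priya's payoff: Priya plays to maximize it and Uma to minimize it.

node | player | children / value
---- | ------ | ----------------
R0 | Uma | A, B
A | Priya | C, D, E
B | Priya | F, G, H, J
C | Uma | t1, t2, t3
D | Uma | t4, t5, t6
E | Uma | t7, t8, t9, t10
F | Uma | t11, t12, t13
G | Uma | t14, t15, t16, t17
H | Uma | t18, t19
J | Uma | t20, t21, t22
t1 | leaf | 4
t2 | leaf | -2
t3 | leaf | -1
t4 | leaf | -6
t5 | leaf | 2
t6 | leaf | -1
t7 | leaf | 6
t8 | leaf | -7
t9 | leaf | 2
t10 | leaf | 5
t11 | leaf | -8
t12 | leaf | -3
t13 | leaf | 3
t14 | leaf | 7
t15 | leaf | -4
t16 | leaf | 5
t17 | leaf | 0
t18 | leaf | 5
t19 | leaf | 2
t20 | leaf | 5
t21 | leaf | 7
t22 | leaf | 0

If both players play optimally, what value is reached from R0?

-2

C (Uma): min(4, -2, -1) = -2
D (Uma): min(-6, 2, -1) = -6
E (Uma): min(6, -7, 2, 5) = -7
A (Priya): max(-2, -6, -7) = -2
F (Uma): min(-8, -3, 3) = -8
G (Uma): min(7, -4, 5, 0) = -4
H (Uma): min(5, 2) = 2
J (Uma): min(5, 7, 0) = 0
B (Priya): max(-8, -4, 2, 0) = 2
R0 (Uma): min(-2, 2) = -2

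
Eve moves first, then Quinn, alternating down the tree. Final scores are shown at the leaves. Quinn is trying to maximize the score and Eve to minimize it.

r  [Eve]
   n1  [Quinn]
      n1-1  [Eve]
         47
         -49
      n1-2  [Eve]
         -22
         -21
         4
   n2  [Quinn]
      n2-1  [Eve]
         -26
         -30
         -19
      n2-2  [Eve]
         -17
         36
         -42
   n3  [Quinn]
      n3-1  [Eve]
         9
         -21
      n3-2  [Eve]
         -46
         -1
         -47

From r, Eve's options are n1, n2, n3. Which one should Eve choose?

n2

n1-1 (Eve): min(47, -49) = -49
n1-2 (Eve): min(-22, -21, 4) = -22
n1 (Quinn): max(-49, -22) = -22
n2-1 (Eve): min(-26, -30, -19) = -30
n2-2 (Eve): min(-17, 36, -42) = -42
n2 (Quinn): max(-30, -42) = -30
n3-1 (Eve): min(9, -21) = -21
n3-2 (Eve): min(-46, -1, -47) = -47
n3 (Quinn): max(-21, -47) = -21
r (Eve): min(-22, -30, -21) = -30
Eve at r wants the lowest of {n1=-22, n2=-30, n3=-21}, so chooses n2.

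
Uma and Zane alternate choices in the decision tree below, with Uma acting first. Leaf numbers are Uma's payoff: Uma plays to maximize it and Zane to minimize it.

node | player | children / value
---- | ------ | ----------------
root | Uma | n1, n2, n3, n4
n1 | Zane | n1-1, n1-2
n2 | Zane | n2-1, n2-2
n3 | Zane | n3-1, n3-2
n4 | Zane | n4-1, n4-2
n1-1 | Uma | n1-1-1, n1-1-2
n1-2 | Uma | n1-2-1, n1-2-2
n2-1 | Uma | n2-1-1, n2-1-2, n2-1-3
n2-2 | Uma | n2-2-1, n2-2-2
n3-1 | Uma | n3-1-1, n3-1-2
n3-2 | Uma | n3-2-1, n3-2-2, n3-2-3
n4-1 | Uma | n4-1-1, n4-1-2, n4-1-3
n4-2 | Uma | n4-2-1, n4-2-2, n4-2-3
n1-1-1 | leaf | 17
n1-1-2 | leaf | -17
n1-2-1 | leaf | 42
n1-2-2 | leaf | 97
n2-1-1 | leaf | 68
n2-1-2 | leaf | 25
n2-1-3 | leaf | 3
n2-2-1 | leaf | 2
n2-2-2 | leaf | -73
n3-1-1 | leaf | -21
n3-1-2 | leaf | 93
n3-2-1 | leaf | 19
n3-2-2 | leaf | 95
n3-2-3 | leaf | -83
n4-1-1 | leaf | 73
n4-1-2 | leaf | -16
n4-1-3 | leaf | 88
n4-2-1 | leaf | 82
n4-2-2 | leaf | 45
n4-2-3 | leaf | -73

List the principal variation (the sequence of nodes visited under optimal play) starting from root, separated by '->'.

n1-1 (Uma): max(17, -17) = 17
n1-2 (Uma): max(42, 97) = 97
n1 (Zane): min(17, 97) = 17
n2-1 (Uma): max(68, 25, 3) = 68
n2-2 (Uma): max(2, -73) = 2
n2 (Zane): min(68, 2) = 2
n3-1 (Uma): max(-21, 93) = 93
n3-2 (Uma): max(19, 95, -83) = 95
n3 (Zane): min(93, 95) = 93
n4-1 (Uma): max(73, -16, 88) = 88
n4-2 (Uma): max(82, 45, -73) = 82
n4 (Zane): min(88, 82) = 82
root (Uma): max(17, 2, 93, 82) = 93
At root, Uma picks n3 (highest: 93).
At n3, Zane picks n3-1 (lowest: 93).
At n3-1, Uma picks n3-1-2 (highest: 93).
Terminal value 93.

root -> n3 -> n3-1 -> n3-1-2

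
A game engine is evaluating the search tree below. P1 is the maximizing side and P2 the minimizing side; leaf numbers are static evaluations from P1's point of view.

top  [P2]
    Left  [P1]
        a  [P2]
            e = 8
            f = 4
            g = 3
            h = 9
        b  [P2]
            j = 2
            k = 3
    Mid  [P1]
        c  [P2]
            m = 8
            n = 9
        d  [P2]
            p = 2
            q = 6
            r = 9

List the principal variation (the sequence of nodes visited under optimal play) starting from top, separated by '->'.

top -> Left -> a -> g

a (P2): min(8, 4, 3, 9) = 3
b (P2): min(2, 3) = 2
Left (P1): max(3, 2) = 3
c (P2): min(8, 9) = 8
d (P2): min(2, 6, 9) = 2
Mid (P1): max(8, 2) = 8
top (P2): min(3, 8) = 3
At top, P2 picks Left (lowest: 3).
At Left, P1 picks a (highest: 3).
At a, P2 picks g (lowest: 3).
Terminal value 3.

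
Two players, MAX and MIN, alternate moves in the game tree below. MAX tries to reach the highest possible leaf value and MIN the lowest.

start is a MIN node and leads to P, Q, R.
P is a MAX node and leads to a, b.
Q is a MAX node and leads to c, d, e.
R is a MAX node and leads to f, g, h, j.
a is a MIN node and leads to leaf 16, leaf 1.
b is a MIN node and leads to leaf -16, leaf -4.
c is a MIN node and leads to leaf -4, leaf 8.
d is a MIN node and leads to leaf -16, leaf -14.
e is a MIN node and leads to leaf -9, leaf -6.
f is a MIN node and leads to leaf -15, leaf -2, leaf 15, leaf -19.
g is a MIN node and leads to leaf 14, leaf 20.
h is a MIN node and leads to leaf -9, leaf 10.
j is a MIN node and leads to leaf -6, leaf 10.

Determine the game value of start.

a (MIN): min(16, 1) = 1
b (MIN): min(-16, -4) = -16
P (MAX): max(1, -16) = 1
c (MIN): min(-4, 8) = -4
d (MIN): min(-16, -14) = -16
e (MIN): min(-9, -6) = -9
Q (MAX): max(-4, -16, -9) = -4
f (MIN): min(-15, -2, 15, -19) = -19
g (MIN): min(14, 20) = 14
h (MIN): min(-9, 10) = -9
j (MIN): min(-6, 10) = -6
R (MAX): max(-19, 14, -9, -6) = 14
start (MIN): min(1, -4, 14) = -4

-4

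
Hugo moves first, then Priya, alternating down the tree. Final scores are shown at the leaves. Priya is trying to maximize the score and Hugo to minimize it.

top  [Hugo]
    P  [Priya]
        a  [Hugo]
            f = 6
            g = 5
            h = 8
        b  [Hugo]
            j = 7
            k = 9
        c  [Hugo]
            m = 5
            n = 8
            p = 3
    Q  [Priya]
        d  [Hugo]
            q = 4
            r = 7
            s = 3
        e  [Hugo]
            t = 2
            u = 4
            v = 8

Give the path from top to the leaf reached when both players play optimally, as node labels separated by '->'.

top -> Q -> d -> s

a (Hugo): min(6, 5, 8) = 5
b (Hugo): min(7, 9) = 7
c (Hugo): min(5, 8, 3) = 3
P (Priya): max(5, 7, 3) = 7
d (Hugo): min(4, 7, 3) = 3
e (Hugo): min(2, 4, 8) = 2
Q (Priya): max(3, 2) = 3
top (Hugo): min(7, 3) = 3
At top, Hugo picks Q (lowest: 3).
At Q, Priya picks d (highest: 3).
At d, Hugo picks s (lowest: 3).
Terminal value 3.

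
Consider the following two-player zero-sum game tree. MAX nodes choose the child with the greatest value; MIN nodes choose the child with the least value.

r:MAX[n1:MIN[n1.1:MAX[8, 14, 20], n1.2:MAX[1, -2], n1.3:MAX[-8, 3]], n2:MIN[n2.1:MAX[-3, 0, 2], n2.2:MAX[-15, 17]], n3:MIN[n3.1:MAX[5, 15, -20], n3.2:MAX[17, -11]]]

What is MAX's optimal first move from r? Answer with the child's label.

n1.1 (MAX): max(8, 14, 20) = 20
n1.2 (MAX): max(1, -2) = 1
n1.3 (MAX): max(-8, 3) = 3
n1 (MIN): min(20, 1, 3) = 1
n2.1 (MAX): max(-3, 0, 2) = 2
n2.2 (MAX): max(-15, 17) = 17
n2 (MIN): min(2, 17) = 2
n3.1 (MAX): max(5, 15, -20) = 15
n3.2 (MAX): max(17, -11) = 17
n3 (MIN): min(15, 17) = 15
r (MAX): max(1, 2, 15) = 15
MAX at r wants the highest of {n1=1, n2=2, n3=15}, so chooses n3.

n3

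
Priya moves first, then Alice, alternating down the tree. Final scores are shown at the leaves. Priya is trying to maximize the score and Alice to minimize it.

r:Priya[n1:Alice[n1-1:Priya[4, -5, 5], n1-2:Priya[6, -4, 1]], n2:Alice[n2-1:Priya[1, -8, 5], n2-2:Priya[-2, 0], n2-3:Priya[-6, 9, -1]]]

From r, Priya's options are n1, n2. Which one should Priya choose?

n1-1 (Priya): max(4, -5, 5) = 5
n1-2 (Priya): max(6, -4, 1) = 6
n1 (Alice): min(5, 6) = 5
n2-1 (Priya): max(1, -8, 5) = 5
n2-2 (Priya): max(-2, 0) = 0
n2-3 (Priya): max(-6, 9, -1) = 9
n2 (Alice): min(5, 0, 9) = 0
r (Priya): max(5, 0) = 5
Priya at r wants the highest of {n1=5, n2=0}, so chooses n1.

n1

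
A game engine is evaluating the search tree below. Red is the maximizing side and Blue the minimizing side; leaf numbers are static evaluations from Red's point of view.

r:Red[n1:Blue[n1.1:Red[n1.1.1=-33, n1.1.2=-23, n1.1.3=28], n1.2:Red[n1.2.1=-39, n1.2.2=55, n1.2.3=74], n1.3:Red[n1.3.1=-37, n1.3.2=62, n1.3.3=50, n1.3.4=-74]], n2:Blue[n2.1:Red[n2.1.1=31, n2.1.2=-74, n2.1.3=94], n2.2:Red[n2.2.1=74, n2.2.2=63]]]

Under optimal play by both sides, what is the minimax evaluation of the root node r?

74

n1.1 (Red): max(-33, -23, 28) = 28
n1.2 (Red): max(-39, 55, 74) = 74
n1.3 (Red): max(-37, 62, 50, -74) = 62
n1 (Blue): min(28, 74, 62) = 28
n2.1 (Red): max(31, -74, 94) = 94
n2.2 (Red): max(74, 63) = 74
n2 (Blue): min(94, 74) = 74
r (Red): max(28, 74) = 74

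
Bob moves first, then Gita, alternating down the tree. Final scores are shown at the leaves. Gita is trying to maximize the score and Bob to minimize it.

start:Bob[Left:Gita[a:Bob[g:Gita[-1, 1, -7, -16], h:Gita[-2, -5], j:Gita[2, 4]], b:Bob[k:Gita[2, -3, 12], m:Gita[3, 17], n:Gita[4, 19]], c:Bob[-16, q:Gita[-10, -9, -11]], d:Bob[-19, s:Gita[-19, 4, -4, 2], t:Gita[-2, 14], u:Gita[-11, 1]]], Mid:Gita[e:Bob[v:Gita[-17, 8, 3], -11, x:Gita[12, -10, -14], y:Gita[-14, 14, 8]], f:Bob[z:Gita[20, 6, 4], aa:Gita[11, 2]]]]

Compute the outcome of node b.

k (Gita): max(2, -3, 12) = 12
m (Gita): max(3, 17) = 17
n (Gita): max(4, 19) = 19
b (Bob): min(12, 17, 19) = 12

12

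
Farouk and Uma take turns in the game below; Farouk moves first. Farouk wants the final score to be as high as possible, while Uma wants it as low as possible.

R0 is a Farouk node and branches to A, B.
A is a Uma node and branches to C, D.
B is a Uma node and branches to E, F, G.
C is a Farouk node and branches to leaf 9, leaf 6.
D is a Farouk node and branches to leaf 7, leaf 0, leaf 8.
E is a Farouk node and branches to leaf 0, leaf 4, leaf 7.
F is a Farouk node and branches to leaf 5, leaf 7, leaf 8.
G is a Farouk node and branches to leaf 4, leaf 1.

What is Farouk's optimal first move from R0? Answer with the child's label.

A

C (Farouk): max(9, 6) = 9
D (Farouk): max(7, 0, 8) = 8
A (Uma): min(9, 8) = 8
E (Farouk): max(0, 4, 7) = 7
F (Farouk): max(5, 7, 8) = 8
G (Farouk): max(4, 1) = 4
B (Uma): min(7, 8, 4) = 4
R0 (Farouk): max(8, 4) = 8
Farouk at R0 wants the highest of {A=8, B=4}, so chooses A.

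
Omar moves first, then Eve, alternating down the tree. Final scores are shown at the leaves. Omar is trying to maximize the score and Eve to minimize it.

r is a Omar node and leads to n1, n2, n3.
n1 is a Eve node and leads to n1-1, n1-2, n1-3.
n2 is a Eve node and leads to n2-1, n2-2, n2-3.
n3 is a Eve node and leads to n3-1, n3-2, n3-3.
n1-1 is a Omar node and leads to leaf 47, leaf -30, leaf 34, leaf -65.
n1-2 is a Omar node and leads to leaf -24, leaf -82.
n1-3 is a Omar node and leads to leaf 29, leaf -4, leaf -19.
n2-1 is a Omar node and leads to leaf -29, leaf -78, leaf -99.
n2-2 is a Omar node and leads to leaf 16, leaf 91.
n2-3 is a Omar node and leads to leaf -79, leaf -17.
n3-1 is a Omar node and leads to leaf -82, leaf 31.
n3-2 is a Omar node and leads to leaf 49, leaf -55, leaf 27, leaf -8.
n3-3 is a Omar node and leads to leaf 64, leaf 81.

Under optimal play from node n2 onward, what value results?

-29

n2-1 (Omar): max(-29, -78, -99) = -29
n2-2 (Omar): max(16, 91) = 91
n2-3 (Omar): max(-79, -17) = -17
n2 (Eve): min(-29, 91, -17) = -29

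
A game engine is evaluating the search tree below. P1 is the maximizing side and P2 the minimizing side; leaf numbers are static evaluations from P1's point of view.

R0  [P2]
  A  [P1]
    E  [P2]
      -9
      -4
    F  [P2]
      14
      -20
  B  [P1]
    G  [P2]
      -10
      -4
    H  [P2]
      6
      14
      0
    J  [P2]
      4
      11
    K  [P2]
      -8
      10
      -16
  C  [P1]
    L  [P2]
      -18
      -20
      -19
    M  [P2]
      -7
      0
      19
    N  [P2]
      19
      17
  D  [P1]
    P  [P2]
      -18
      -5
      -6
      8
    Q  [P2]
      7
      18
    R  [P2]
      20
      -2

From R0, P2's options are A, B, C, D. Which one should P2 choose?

E (P2): min(-9, -4) = -9
F (P2): min(14, -20) = -20
A (P1): max(-9, -20) = -9
G (P2): min(-10, -4) = -10
H (P2): min(6, 14, 0) = 0
J (P2): min(4, 11) = 4
K (P2): min(-8, 10, -16) = -16
B (P1): max(-10, 0, 4, -16) = 4
L (P2): min(-18, -20, -19) = -20
M (P2): min(-7, 0, 19) = -7
N (P2): min(19, 17) = 17
C (P1): max(-20, -7, 17) = 17
P (P2): min(-18, -5, -6, 8) = -18
Q (P2): min(7, 18) = 7
R (P2): min(20, -2) = -2
D (P1): max(-18, 7, -2) = 7
R0 (P2): min(-9, 4, 17, 7) = -9
P2 at R0 wants the lowest of {A=-9, B=4, C=17, D=7}, so chooses A.

A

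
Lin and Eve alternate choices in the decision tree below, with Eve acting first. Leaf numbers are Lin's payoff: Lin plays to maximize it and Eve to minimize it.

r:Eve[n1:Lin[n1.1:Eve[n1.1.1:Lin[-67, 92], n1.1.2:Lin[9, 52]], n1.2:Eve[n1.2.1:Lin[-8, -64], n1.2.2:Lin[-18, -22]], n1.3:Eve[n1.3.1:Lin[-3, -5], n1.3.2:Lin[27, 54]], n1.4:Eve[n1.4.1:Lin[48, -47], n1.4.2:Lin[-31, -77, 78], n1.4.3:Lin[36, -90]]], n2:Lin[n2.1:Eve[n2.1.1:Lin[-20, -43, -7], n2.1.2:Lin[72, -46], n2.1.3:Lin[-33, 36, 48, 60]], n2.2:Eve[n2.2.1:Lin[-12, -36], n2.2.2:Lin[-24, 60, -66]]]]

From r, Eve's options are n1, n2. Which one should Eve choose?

n2

n1.1.1 (Lin): max(-67, 92) = 92
n1.1.2 (Lin): max(9, 52) = 52
n1.1 (Eve): min(92, 52) = 52
n1.2.1 (Lin): max(-8, -64) = -8
n1.2.2 (Lin): max(-18, -22) = -18
n1.2 (Eve): min(-8, -18) = -18
n1.3.1 (Lin): max(-3, -5) = -3
n1.3.2 (Lin): max(27, 54) = 54
n1.3 (Eve): min(-3, 54) = -3
n1.4.1 (Lin): max(48, -47) = 48
n1.4.2 (Lin): max(-31, -77, 78) = 78
n1.4.3 (Lin): max(36, -90) = 36
n1.4 (Eve): min(48, 78, 36) = 36
n1 (Lin): max(52, -18, -3, 36) = 52
n2.1.1 (Lin): max(-20, -43, -7) = -7
n2.1.2 (Lin): max(72, -46) = 72
n2.1.3 (Lin): max(-33, 36, 48, 60) = 60
n2.1 (Eve): min(-7, 72, 60) = -7
n2.2.1 (Lin): max(-12, -36) = -12
n2.2.2 (Lin): max(-24, 60, -66) = 60
n2.2 (Eve): min(-12, 60) = -12
n2 (Lin): max(-7, -12) = -7
r (Eve): min(52, -7) = -7
Eve at r wants the lowest of {n1=52, n2=-7}, so chooses n2.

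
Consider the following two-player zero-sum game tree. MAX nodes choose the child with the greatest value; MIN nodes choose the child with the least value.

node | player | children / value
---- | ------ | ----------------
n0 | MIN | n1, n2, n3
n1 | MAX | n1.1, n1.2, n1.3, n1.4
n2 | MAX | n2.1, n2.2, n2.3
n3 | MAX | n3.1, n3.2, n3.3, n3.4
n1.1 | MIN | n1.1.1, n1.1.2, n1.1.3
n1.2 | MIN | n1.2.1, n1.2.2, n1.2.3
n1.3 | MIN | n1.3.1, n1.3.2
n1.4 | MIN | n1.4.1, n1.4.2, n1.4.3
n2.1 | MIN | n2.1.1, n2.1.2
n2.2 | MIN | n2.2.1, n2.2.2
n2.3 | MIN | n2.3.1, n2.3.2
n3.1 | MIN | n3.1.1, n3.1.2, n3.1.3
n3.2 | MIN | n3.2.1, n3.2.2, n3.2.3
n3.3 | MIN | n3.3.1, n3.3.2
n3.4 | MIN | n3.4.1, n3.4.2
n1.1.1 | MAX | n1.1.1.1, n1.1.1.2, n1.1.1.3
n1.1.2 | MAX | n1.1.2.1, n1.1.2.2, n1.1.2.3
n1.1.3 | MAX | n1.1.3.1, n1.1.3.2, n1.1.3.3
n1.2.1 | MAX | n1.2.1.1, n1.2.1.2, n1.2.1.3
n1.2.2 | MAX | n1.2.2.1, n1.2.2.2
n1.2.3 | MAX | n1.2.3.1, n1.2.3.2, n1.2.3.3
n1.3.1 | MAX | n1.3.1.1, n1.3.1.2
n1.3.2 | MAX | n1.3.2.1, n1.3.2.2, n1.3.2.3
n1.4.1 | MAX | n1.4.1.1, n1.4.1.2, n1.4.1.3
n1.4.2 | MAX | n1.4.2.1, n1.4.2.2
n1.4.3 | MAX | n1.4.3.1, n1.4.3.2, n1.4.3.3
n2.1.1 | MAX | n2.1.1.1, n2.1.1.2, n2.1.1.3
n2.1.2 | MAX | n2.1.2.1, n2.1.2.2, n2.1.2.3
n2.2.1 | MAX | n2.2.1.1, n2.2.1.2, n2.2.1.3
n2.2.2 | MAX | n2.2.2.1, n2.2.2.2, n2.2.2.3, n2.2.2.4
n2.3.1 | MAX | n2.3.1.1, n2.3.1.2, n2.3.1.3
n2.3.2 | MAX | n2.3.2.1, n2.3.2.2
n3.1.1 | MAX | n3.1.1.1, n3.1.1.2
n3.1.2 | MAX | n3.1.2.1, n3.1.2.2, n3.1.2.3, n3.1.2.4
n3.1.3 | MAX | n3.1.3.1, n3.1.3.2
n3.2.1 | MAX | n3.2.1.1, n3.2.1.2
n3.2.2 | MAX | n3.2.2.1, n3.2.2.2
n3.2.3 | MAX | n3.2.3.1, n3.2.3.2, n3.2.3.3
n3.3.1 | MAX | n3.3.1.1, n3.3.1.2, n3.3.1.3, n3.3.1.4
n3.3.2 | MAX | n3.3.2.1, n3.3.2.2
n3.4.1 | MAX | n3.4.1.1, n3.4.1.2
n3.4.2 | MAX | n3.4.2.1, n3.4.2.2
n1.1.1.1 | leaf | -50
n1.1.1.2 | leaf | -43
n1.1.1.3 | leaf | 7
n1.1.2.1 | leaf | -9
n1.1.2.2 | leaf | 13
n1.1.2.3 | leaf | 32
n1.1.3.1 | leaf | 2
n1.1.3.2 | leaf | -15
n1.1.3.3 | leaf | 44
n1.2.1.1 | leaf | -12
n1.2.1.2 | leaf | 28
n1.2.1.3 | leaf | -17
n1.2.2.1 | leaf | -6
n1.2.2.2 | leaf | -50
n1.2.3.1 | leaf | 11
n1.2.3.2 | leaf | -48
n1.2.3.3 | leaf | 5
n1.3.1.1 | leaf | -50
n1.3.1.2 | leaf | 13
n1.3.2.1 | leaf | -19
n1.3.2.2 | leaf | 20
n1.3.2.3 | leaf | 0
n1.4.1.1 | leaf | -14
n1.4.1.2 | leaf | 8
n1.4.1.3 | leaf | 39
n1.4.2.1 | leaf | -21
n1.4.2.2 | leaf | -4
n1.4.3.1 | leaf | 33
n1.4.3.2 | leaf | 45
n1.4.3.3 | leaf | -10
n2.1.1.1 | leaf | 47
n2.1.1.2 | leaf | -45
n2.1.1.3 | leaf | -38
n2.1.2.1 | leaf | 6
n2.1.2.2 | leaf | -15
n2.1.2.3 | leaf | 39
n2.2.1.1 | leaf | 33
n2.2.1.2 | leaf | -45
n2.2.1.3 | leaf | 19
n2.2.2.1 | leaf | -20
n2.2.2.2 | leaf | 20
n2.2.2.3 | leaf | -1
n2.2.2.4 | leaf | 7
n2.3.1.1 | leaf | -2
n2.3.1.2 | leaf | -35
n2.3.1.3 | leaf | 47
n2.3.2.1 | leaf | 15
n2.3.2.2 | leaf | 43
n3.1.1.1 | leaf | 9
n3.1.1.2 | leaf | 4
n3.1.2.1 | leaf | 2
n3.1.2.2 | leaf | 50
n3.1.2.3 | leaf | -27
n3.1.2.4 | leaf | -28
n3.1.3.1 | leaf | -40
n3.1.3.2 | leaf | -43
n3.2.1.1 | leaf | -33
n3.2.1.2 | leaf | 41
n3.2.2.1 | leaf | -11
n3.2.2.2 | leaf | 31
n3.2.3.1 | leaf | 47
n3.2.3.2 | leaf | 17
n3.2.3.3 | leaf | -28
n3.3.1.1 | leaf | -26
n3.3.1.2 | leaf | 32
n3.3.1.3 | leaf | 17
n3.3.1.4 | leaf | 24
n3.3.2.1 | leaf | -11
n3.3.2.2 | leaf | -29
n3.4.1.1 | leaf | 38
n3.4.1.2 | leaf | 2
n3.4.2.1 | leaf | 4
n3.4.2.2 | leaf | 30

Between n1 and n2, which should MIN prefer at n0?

n1.1.1 (MAX): max(-50, -43, 7) = 7
n1.1.2 (MAX): max(-9, 13, 32) = 32
n1.1.3 (MAX): max(2, -15, 44) = 44
n1.1 (MIN): min(7, 32, 44) = 7
n1.2.1 (MAX): max(-12, 28, -17) = 28
n1.2.2 (MAX): max(-6, -50) = -6
n1.2.3 (MAX): max(11, -48, 5) = 11
n1.2 (MIN): min(28, -6, 11) = -6
n1.3.1 (MAX): max(-50, 13) = 13
n1.3.2 (MAX): max(-19, 20, 0) = 20
n1.3 (MIN): min(13, 20) = 13
n1.4.1 (MAX): max(-14, 8, 39) = 39
n1.4.2 (MAX): max(-21, -4) = -4
n1.4.3 (MAX): max(33, 45, -10) = 45
n1.4 (MIN): min(39, -4, 45) = -4
n1 (MAX): max(7, -6, 13, -4) = 13
n2.1.1 (MAX): max(47, -45, -38) = 47
n2.1.2 (MAX): max(6, -15, 39) = 39
n2.1 (MIN): min(47, 39) = 39
n2.2.1 (MAX): max(33, -45, 19) = 33
n2.2.2 (MAX): max(-20, 20, -1, 7) = 20
n2.2 (MIN): min(33, 20) = 20
n2.3.1 (MAX): max(-2, -35, 47) = 47
n2.3.2 (MAX): max(15, 43) = 43
n2.3 (MIN): min(47, 43) = 43
n2 (MAX): max(39, 20, 43) = 43
MIN prefers the lower value; n1=13, n2=43. n1 is better since 13 < 43.

n1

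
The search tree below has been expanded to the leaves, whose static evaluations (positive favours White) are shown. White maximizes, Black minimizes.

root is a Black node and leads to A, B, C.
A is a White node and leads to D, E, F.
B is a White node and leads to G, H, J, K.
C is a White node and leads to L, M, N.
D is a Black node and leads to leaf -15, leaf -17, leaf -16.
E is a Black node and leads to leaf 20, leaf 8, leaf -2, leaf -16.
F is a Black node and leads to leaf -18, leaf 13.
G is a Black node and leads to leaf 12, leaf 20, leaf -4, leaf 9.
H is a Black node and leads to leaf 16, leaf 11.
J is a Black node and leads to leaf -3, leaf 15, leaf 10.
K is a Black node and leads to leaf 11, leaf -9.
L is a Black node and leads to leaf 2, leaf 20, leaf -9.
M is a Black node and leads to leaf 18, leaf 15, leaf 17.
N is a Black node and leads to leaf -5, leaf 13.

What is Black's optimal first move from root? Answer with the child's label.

A

D (Black): min(-15, -17, -16) = -17
E (Black): min(20, 8, -2, -16) = -16
F (Black): min(-18, 13) = -18
A (White): max(-17, -16, -18) = -16
G (Black): min(12, 20, -4, 9) = -4
H (Black): min(16, 11) = 11
J (Black): min(-3, 15, 10) = -3
K (Black): min(11, -9) = -9
B (White): max(-4, 11, -3, -9) = 11
L (Black): min(2, 20, -9) = -9
M (Black): min(18, 15, 17) = 15
N (Black): min(-5, 13) = -5
C (White): max(-9, 15, -5) = 15
root (Black): min(-16, 11, 15) = -16
Black at root wants the lowest of {A=-16, B=11, C=15}, so chooses A.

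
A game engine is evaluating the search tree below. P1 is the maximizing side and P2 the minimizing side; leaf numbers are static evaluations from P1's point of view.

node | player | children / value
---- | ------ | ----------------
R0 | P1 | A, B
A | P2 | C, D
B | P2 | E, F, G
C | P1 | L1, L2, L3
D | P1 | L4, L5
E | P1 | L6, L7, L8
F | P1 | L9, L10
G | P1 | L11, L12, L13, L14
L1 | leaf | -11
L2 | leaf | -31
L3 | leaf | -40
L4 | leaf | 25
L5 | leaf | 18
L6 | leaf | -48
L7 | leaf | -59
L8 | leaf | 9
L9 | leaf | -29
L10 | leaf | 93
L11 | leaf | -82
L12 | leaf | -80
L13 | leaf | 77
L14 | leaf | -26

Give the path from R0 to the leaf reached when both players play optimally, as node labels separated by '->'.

C (P1): max(-11, -31, -40) = -11
D (P1): max(25, 18) = 25
A (P2): min(-11, 25) = -11
E (P1): max(-48, -59, 9) = 9
F (P1): max(-29, 93) = 93
G (P1): max(-82, -80, 77, -26) = 77
B (P2): min(9, 93, 77) = 9
R0 (P1): max(-11, 9) = 9
At R0, P1 picks B (highest: 9).
At B, P2 picks E (lowest: 9).
At E, P1 picks L8 (highest: 9).
Terminal value 9.

R0 -> B -> E -> L8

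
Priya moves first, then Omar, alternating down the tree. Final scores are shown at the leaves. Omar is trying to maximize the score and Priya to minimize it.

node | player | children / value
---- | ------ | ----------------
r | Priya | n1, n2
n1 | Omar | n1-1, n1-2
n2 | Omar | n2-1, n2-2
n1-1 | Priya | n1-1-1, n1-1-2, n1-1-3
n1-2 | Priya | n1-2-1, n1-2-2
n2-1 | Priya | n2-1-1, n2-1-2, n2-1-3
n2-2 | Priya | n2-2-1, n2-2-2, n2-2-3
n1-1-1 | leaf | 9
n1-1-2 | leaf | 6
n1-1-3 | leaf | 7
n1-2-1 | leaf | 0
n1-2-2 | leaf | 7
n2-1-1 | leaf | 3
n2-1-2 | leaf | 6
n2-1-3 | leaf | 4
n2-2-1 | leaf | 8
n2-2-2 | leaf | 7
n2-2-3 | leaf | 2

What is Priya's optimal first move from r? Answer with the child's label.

n2

n1-1 (Priya): min(9, 6, 7) = 6
n1-2 (Priya): min(0, 7) = 0
n1 (Omar): max(6, 0) = 6
n2-1 (Priya): min(3, 6, 4) = 3
n2-2 (Priya): min(8, 7, 2) = 2
n2 (Omar): max(3, 2) = 3
r (Priya): min(6, 3) = 3
Priya at r wants the lowest of {n1=6, n2=3}, so chooses n2.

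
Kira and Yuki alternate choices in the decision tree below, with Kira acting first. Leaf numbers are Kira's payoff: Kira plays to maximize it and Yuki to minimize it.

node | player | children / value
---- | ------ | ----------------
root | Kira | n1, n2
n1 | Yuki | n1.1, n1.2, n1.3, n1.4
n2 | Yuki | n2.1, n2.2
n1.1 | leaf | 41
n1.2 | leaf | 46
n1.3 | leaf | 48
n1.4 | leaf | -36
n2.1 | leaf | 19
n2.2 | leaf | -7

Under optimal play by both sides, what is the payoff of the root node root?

n1 (Yuki): min(41, 46, 48, -36) = -36
n2 (Yuki): min(19, -7) = -7
root (Kira): max(-36, -7) = -7

-7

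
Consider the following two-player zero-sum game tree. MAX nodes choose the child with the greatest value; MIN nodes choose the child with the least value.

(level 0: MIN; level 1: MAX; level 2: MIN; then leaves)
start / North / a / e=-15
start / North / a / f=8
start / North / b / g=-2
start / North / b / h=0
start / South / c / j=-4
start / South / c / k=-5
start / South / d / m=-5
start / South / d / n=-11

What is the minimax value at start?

-5

a (MIN): min(-15, 8) = -15
b (MIN): min(-2, 0) = -2
North (MAX): max(-15, -2) = -2
c (MIN): min(-4, -5) = -5
d (MIN): min(-5, -11) = -11
South (MAX): max(-5, -11) = -5
start (MIN): min(-2, -5) = -5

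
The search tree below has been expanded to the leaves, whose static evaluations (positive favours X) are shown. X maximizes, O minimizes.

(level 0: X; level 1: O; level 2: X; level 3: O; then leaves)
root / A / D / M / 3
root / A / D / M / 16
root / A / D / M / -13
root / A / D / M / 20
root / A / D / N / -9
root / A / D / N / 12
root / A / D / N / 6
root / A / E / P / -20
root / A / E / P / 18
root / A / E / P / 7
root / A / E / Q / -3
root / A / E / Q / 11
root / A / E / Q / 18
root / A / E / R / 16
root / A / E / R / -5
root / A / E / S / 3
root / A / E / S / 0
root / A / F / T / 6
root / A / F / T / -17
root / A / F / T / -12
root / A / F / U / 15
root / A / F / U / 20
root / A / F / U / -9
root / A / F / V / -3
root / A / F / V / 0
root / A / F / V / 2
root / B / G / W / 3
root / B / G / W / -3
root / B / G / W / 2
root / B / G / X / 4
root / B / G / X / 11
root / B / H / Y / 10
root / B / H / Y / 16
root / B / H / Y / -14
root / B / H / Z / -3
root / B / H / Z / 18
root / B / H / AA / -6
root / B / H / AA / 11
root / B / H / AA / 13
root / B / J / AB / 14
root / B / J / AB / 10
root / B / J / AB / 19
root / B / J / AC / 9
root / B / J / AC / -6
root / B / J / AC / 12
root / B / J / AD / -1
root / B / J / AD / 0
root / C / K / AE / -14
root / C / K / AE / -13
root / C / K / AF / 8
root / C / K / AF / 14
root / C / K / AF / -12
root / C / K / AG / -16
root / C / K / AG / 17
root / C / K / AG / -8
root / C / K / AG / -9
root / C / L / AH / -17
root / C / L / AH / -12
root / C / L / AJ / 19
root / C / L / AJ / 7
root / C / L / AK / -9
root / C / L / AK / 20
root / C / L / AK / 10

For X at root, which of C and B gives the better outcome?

B

AE (O): min(-14, -13) = -14
AF (O): min(8, 14, -12) = -12
AG (O): min(-16, 17, -8, -9) = -16
K (X): max(-14, -12, -16) = -12
AH (O): min(-17, -12) = -17
AJ (O): min(19, 7) = 7
AK (O): min(-9, 20, 10) = -9
L (X): max(-17, 7, -9) = 7
C (O): min(-12, 7) = -12
W (O): min(3, -3, 2) = -3
X (O): min(4, 11) = 4
G (X): max(-3, 4) = 4
Y (O): min(10, 16, -14) = -14
Z (O): min(-3, 18) = -3
AA (O): min(-6, 11, 13) = -6
H (X): max(-14, -3, -6) = -3
AB (O): min(14, 10, 19) = 10
AC (O): min(9, -6, 12) = -6
AD (O): min(-1, 0) = -1
J (X): max(10, -6, -1) = 10
B (O): min(4, -3, 10) = -3
X prefers the higher value; C=-12, B=-3. B is better since -3 > -12.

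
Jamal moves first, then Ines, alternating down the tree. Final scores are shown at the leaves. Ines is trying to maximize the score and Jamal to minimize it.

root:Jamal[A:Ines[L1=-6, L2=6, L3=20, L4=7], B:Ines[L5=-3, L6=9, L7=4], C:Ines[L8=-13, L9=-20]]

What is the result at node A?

A (Ines): max(-6, 6, 20, 7) = 20

20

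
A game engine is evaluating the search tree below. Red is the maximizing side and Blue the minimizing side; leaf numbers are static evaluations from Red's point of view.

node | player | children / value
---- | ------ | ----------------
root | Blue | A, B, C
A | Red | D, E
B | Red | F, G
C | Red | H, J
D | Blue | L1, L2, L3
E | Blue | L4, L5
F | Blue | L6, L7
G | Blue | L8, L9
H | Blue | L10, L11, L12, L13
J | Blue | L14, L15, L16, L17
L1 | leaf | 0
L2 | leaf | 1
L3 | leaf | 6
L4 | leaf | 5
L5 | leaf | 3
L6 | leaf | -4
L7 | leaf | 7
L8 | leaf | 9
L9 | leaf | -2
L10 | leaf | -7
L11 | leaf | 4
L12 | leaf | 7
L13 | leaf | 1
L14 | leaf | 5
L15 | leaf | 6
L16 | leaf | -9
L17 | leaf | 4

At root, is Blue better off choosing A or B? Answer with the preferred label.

B

D (Blue): min(0, 1, 6) = 0
E (Blue): min(5, 3) = 3
A (Red): max(0, 3) = 3
F (Blue): min(-4, 7) = -4
G (Blue): min(9, -2) = -2
B (Red): max(-4, -2) = -2
Blue prefers the lower value; A=3, B=-2. B is better since -2 < 3.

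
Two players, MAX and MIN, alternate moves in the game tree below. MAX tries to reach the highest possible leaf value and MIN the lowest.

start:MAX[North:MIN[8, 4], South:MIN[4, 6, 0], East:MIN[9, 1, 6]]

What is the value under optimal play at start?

4

North (MIN): min(8, 4) = 4
South (MIN): min(4, 6, 0) = 0
East (MIN): min(9, 1, 6) = 1
start (MAX): max(4, 0, 1) = 4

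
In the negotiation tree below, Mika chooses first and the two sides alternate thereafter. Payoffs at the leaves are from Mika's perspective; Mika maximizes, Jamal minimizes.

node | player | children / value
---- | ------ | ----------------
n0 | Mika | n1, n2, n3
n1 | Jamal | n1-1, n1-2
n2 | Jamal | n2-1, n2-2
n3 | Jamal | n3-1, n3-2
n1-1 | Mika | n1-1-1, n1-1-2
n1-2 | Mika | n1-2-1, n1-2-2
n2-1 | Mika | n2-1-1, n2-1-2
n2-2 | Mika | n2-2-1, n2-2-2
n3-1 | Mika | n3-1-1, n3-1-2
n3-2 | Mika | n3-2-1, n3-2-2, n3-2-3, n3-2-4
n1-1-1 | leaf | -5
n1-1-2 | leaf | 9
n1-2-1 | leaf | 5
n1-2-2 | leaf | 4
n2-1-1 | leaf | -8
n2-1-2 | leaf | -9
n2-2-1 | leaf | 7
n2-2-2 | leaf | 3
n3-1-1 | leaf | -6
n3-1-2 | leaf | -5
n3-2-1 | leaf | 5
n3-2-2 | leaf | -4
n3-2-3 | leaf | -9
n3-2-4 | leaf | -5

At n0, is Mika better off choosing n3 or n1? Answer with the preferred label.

n1

n3-1 (Mika): max(-6, -5) = -5
n3-2 (Mika): max(5, -4, -9, -5) = 5
n3 (Jamal): min(-5, 5) = -5
n1-1 (Mika): max(-5, 9) = 9
n1-2 (Mika): max(5, 4) = 5
n1 (Jamal): min(9, 5) = 5
Mika prefers the higher value; n3=-5, n1=5. n1 is better since 5 > -5.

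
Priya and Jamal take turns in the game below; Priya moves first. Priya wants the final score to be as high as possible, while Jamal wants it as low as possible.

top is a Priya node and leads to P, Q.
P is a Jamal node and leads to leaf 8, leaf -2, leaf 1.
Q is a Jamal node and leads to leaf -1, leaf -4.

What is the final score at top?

P (Jamal): min(8, -2, 1) = -2
Q (Jamal): min(-1, -4) = -4
top (Priya): max(-2, -4) = -2

-2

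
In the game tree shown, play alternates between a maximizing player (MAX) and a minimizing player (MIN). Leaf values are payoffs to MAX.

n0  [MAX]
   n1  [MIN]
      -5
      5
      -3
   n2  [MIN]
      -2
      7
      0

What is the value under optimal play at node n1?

-5

n1 (MIN): min(-5, 5, -3) = -5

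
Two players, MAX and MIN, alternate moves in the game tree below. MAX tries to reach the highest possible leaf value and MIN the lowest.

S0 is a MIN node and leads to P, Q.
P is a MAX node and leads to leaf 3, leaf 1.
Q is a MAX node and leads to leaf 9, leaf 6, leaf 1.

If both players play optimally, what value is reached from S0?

3

P (MAX): max(3, 1) = 3
Q (MAX): max(9, 6, 1) = 9
S0 (MIN): min(3, 9) = 3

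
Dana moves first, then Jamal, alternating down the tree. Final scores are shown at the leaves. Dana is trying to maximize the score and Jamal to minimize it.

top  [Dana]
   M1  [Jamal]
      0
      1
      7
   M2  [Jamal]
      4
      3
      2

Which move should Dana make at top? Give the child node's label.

M2

M1 (Jamal): min(0, 1, 7) = 0
M2 (Jamal): min(4, 3, 2) = 2
top (Dana): max(0, 2) = 2
Dana at top wants the highest of {M1=0, M2=2}, so chooses M2.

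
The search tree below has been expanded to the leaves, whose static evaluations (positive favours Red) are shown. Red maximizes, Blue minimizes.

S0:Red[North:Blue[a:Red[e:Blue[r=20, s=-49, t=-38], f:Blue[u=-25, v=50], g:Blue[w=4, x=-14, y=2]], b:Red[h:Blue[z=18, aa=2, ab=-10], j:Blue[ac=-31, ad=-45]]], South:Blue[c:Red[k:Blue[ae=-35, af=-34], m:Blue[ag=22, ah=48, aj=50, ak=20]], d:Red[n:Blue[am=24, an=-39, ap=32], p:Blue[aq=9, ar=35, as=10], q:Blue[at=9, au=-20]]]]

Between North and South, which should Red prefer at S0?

e (Blue): min(20, -49, -38) = -49
f (Blue): min(-25, 50) = -25
g (Blue): min(4, -14, 2) = -14
a (Red): max(-49, -25, -14) = -14
h (Blue): min(18, 2, -10) = -10
j (Blue): min(-31, -45) = -45
b (Red): max(-10, -45) = -10
North (Blue): min(-14, -10) = -14
k (Blue): min(-35, -34) = -35
m (Blue): min(22, 48, 50, 20) = 20
c (Red): max(-35, 20) = 20
n (Blue): min(24, -39, 32) = -39
p (Blue): min(9, 35, 10) = 9
q (Blue): min(9, -20) = -20
d (Red): max(-39, 9, -20) = 9
South (Blue): min(20, 9) = 9
Red prefers the higher value; North=-14, South=9. South is better since 9 > -14.

South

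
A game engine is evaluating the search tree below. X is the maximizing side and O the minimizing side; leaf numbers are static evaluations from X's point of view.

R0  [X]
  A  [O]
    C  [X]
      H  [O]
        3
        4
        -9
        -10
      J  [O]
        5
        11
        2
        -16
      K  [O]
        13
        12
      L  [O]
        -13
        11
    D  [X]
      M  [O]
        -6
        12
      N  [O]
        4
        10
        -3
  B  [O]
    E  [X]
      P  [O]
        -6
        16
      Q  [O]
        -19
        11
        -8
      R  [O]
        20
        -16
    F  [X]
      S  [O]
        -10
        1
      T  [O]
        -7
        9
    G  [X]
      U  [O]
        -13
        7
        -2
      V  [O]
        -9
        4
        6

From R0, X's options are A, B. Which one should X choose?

H (O): min(3, 4, -9, -10) = -10
J (O): min(5, 11, 2, -16) = -16
K (O): min(13, 12) = 12
L (O): min(-13, 11) = -13
C (X): max(-10, -16, 12, -13) = 12
M (O): min(-6, 12) = -6
N (O): min(4, 10, -3) = -3
D (X): max(-6, -3) = -3
A (O): min(12, -3) = -3
P (O): min(-6, 16) = -6
Q (O): min(-19, 11, -8) = -19
R (O): min(20, -16) = -16
E (X): max(-6, -19, -16) = -6
S (O): min(-10, 1) = -10
T (O): min(-7, 9) = -7
F (X): max(-10, -7) = -7
U (O): min(-13, 7, -2) = -13
V (O): min(-9, 4, 6) = -9
G (X): max(-13, -9) = -9
B (O): min(-6, -7, -9) = -9
R0 (X): max(-3, -9) = -3
X at R0 wants the highest of {A=-3, B=-9}, so chooses A.

A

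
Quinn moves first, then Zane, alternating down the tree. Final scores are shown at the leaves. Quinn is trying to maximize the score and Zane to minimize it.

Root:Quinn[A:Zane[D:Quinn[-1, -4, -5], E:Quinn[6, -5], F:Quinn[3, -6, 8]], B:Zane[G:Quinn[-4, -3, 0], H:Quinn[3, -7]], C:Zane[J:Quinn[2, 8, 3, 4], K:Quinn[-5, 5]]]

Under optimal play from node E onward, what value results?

E (Quinn): max(6, -5) = 6

6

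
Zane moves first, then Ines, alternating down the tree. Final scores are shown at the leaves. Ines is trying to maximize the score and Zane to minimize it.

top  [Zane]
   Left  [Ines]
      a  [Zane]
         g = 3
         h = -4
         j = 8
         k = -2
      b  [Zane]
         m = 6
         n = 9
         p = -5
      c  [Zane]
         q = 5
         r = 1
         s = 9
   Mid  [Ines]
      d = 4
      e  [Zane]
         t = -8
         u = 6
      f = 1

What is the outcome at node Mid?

e (Zane): min(-8, 6) = -8
Mid (Ines): max(4, -8, 1) = 4

4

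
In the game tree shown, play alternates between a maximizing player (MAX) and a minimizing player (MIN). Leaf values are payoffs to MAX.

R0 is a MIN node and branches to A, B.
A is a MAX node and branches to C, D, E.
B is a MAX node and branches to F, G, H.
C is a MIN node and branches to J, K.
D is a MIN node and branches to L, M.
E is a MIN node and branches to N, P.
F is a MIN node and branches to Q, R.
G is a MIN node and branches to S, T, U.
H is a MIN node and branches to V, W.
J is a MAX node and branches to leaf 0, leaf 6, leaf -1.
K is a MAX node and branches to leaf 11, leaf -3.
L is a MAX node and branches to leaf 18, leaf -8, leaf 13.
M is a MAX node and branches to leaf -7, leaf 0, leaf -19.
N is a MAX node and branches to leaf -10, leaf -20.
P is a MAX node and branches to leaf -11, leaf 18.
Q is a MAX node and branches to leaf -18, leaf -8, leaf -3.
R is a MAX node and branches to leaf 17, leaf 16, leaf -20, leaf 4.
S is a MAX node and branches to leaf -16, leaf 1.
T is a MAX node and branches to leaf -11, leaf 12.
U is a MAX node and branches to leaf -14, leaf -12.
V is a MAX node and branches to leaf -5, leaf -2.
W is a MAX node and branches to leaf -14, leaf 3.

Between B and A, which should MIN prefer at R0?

B

Q (MAX): max(-18, -8, -3) = -3
R (MAX): max(17, 16, -20, 4) = 17
F (MIN): min(-3, 17) = -3
S (MAX): max(-16, 1) = 1
T (MAX): max(-11, 12) = 12
U (MAX): max(-14, -12) = -12
G (MIN): min(1, 12, -12) = -12
V (MAX): max(-5, -2) = -2
W (MAX): max(-14, 3) = 3
H (MIN): min(-2, 3) = -2
B (MAX): max(-3, -12, -2) = -2
J (MAX): max(0, 6, -1) = 6
K (MAX): max(11, -3) = 11
C (MIN): min(6, 11) = 6
L (MAX): max(18, -8, 13) = 18
M (MAX): max(-7, 0, -19) = 0
D (MIN): min(18, 0) = 0
N (MAX): max(-10, -20) = -10
P (MAX): max(-11, 18) = 18
E (MIN): min(-10, 18) = -10
A (MAX): max(6, 0, -10) = 6
MIN prefers the lower value; B=-2, A=6. B is better since -2 < 6.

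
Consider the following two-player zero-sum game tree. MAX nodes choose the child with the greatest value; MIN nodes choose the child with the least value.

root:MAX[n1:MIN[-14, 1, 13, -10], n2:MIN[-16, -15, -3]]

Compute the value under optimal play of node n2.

-16

n2 (MIN): min(-16, -15, -3) = -16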